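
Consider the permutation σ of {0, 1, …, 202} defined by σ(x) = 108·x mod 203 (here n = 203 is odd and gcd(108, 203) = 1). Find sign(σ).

+1

Trace 179: π^k(179) = [179, 47, 1, 108, 93, 97, 123] for k=0..6.
Cycle type of π: 84×2 + 28 + 6 + 1; total 5 cycles.
203 − 5 = 198 transpositions; sign(π) = (−1)^198 = +1.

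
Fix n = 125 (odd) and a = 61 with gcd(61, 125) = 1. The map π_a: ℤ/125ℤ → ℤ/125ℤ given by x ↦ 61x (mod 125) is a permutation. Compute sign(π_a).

Orbit of 46 under x↦61x: [46, 56, 41, 1, 61, 96, 106]… (length divides ord_125(61)).
13 cycles of lengths [25, 25, 25, 25, 5, 5, 5, 5, 1, 1, 1, 1, 1].
Σ(ℓ_i−1) = 125−13 = 112; sign = (−1)^112 = +1.
(61|125)_J = +1 (Zolotarev's lemma cross-check).

+1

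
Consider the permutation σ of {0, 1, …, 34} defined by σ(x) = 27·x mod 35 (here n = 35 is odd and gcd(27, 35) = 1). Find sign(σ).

Trace 1: π^k(1) = [1, 27, 29, 13] for k=0..3.
Cycle type of π: 4×7 + 2×3 + 1; total 11 cycles.
n − c = 35 − 11 = 24; sign = (−1)^24 = +1.
The Jacobi symbol (27|35) = +1 (Zolotarev) agrees.

+1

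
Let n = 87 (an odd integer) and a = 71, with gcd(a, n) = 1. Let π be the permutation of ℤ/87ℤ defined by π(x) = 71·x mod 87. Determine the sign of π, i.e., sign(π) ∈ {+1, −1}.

-1

Trace 38: π^k(38) = [38, 1, 71, 82, 80, 25, 35] for k=0..6.
The orbit structure of x ↦ 71x mod 87: 8 orbits of sizes [14, 14, 14, 14, 14, 14, 2, 1].
87 − 8 = 79 transpositions; sign(π) = (−1)^79 = -1.
(71|87)_J = -1 (Zolotarev's lemma cross-check).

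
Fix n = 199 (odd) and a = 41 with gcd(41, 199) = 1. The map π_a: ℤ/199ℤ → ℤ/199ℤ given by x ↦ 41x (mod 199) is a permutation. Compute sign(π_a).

Orbit of 114 under x↦41x: [114, 97, 196, 76, 131, 197, 117]… (length divides ord_199(41)).
The orbit structure of x ↦ 41x mod 199: 2 orbits of sizes [198, 1].
2 cycles on 199: each ℓ→(−1)^(ℓ−1), product (−1)^197 = -1.

-1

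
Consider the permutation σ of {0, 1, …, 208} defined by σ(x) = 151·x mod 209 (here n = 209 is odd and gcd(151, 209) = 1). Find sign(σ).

Trace 189: π^k(189) = [189, 115, 18, 1, 151, 20, 94] for k=0..6.
29 cycles of lengths [10, 10, 10, 10, 10, 10, 10, 10, 10, 10, 10, 10, 10, 10, 10, 10, 10, 10, 10, 2, 2, 2, 2, 2, 2, 2, 2, 2, 1].
209 − 29 = 180 transpositions; sign(π) = (−1)^180 = +1.
Zolotarev: (151|209) = +1, matching the cycle-count sign.

+1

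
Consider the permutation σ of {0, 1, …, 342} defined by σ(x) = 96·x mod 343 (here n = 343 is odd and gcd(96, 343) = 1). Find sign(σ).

-1

Orbit of 26 under x↦96x: [26, 95, 202, 184, 171, 295, 194]… (length divides ord_343(96)).
Cycle lengths of π_96 on ℤ/343ℤ: [294, 42, 6, 1]; 4 cycles in total.
Σ(ℓ_i−1) = 343−4 = 339; sign = (−1)^339 = -1.
The Jacobi symbol (96|343) = -1 (Zolotarev) agrees.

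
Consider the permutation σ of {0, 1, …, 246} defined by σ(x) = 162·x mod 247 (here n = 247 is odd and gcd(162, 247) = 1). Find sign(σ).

+1

Orbit of 244 under x↦162x: [244, 8, 61, 2, 77, 124, 81]… (length divides ord_247(162)).
The orbit structure of x ↦ 162x mod 247: 9 orbits of sizes [36, 36, 36, 36, 36, 36, 18, 12, 1].
sign(π) = (−1)^{n − #cycles} = (−1)^{247−9} = (−1)^238 = +1.
The Jacobi symbol (162|247) = +1 (Zolotarev) agrees.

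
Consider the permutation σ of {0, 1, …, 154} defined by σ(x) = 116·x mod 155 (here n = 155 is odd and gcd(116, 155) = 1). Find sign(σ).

Trace 116: π^k(116) = [116, 126, 46, 66, 61, 101, 91] for k=0..6.
Cycle type of π: 10×15 + 1×5; total 20 cycles.
20 cycles on 155: each ℓ→(−1)^(ℓ−1), product (−1)^135 = -1.

-1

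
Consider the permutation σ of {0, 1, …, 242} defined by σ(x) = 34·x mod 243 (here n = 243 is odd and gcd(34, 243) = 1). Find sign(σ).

Orbit of 142 under x↦34x: [142, 211, 127, 187, 40, 145, 70]… (length divides ord_243(34)).
The orbit structure of x ↦ 34x mod 243: 11 orbits of sizes [81, 81, 27, 27, 9, 9, 3, 3, 1, 1, 1].
Σ(ℓ_i−1) = 243−11 = 232; sign = (−1)^232 = +1.
(34|243)_J = +1 (Zolotarev's lemma cross-check).

+1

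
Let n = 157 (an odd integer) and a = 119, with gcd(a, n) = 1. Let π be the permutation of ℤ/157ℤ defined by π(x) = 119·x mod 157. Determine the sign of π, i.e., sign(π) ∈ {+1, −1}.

-1

Trace 53: π^k(53) = [53, 27, 73, 52, 65, 42, 131] for k=0..6.
π_119 has 2 disjoint cycles with lengths [156, 1] on {0,…,156}.
With 2 cycles on 157 points, sign = (−1)^{157−2} = -1.
Check: (119/157) = -1 by Zolotarev.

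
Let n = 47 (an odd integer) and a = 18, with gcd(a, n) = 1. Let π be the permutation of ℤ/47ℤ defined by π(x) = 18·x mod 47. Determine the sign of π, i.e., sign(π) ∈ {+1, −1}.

+1

Orbit of 14 under x↦18x: [14, 17, 24, 9, 21, 2, 36]… (length divides ord_47(18)).
Cycle lengths of π_18 on ℤ/47ℤ: [23, 23, 1]; 3 cycles in total.
Σ(ℓ_i−1) = 47−3 = 44; sign = (−1)^44 = +1.
Check: (18/47) = +1 by Zolotarev.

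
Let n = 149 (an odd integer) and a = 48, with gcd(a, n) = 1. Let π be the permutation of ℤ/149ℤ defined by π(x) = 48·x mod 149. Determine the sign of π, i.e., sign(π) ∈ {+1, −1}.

Trace 89: π^k(89) = [89, 100, 32, 46, 122, 45, 74] for k=0..6.
2 cycles of lengths [148, 1].
Σ(ℓ_i−1) = 149−2 = 147; sign = (−1)^147 = -1.

-1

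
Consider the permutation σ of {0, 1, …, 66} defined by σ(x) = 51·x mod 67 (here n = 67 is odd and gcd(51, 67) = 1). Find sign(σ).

Orbit of 37 under x↦51x: [37, 11, 25, 2, 35, 43, 49]… (length divides ord_67(51)).
The orbit structure of x ↦ 51x mod 67: 2 orbits of sizes [66, 1].
With 2 cycles on 67 points, sign = (−1)^{67−2} = -1.
Zolotarev: (51|67) = -1, matching the cycle-count sign.

-1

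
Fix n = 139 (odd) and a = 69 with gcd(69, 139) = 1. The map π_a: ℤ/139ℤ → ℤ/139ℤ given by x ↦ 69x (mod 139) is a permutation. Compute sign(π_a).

+1

Start at x=25: 25 → 57 → 41 → 49 → 45 → 47 → 46 → … (one orbit).
Decompose π into cycles: lengths [69, 69, 1] (3 cycles, including the fixed point 0).
3 cycles on 139: each ℓ→(−1)^(ℓ−1), product (−1)^136 = +1.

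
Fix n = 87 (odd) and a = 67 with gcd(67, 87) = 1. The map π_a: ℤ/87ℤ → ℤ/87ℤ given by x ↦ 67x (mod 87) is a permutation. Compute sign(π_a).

Start at x=1: 1 → 67 → 52 → 4 → 7 → 34 → 16 → … (one orbit).
9 cycles of lengths [14, 14, 14, 14, 14, 14, 1, 1, 1].
Σ(ℓ_i−1) = 87−9 = 78; sign = (−1)^78 = +1.
Via Zolotarev, sign(π_{67}) = (67|87) = +1.

+1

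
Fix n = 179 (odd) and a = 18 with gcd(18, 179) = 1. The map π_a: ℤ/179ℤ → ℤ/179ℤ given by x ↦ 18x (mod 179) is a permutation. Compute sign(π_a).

Trace 72: π^k(72) = [72, 43, 58, 149, 176, 125, 102] for k=0..6.
2 cycles of lengths [178, 1].
Σ(ℓ_i−1) = 179−2 = 177; sign = (−1)^177 = -1.

-1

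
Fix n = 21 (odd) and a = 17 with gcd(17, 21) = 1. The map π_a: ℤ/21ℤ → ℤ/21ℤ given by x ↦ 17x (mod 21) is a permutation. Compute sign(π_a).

Trace 20: π^k(20) = [20, 4, 5, 1, 17, 16] for k=0..5.
π_17 has 5 disjoint cycles with lengths [6, 6, 6, 2, 1] on {0,…,20}.
n − c = 21 − 5 = 16; sign = (−1)^16 = +1.
The Jacobi symbol (17|21) = +1 (Zolotarev) agrees.

+1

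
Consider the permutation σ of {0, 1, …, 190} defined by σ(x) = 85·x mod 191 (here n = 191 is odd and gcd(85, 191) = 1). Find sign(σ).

+1

Trace 147: π^k(147) = [147, 80, 115, 34, 25, 24, 130] for k=0..6.
Decompose π into cycles: lengths [95, 95, 1] (3 cycles, including the fixed point 0).
With 3 cycles on 191 points, sign = (−1)^{191−3} = +1.
(85|191)_J = +1 (Zolotarev's lemma cross-check).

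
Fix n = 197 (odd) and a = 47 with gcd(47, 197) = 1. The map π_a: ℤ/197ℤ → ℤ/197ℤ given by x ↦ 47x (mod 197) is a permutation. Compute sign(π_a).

Trace 83: π^k(83) = [83, 158, 137, 135, 41, 154, 146] for k=0..6.
3 cycles of lengths [98, 98, 1].
With 3 cycles on 197 points, sign = (−1)^{197−3} = +1.

+1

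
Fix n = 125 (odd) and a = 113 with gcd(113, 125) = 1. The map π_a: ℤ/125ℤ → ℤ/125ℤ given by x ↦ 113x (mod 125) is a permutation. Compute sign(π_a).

Orbit of 63 under x↦113x: [63, 119, 72, 11, 118, 84, 117]… (length divides ord_125(113)).
Decompose π into cycles: lengths [100, 20, 4, 1] (4 cycles, including the fixed point 0).
sign(π) = (−1)^{n − #cycles} = (−1)^{125−4} = (−1)^121 = -1.
Zolotarev: (113|125) = -1, matching the cycle-count sign.

-1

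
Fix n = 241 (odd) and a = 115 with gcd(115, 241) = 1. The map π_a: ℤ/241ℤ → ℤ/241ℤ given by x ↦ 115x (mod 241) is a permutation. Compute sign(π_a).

Start at x=211: 211 → 165 → 177 → 111 → 233 → 44 → 240 → … (one orbit).
16 cycles of lengths [16, 16, 16, 16, 16, 16, 16, 16, 16, 16, 16, 16, 16, 16, 16, 1].
n − c = 241 − 16 = 225; sign = (−1)^225 = -1.
(115|241)_J = -1 (Zolotarev's lemma cross-check).

-1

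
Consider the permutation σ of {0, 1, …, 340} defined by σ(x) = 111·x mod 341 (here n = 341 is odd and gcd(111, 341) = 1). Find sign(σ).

+1

Start at x=298: 298 → 1 → 111 → 45 → 221 → 320 → 56 → … (one orbit).
The orbit structure of x ↦ 111x mod 341: 33 orbits of sizes [15, 15, 15, 15, 15, 15, 15, 15, 15, 15, 15, 15, 15, 15, 15, 15, 15, 15, 15, 15, 15, 15, 1, 1, 1, 1, 1, 1, 1, 1, 1, 1, 1].
Σ(ℓ_i−1) = 341−33 = 308; sign = (−1)^308 = +1.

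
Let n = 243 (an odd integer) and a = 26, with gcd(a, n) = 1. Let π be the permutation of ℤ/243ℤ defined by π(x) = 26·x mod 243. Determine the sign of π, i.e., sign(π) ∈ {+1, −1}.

Orbit of 26 under x↦26x: [26, 190, 80, 136, 134, 82, 188]… (length divides ord_243(26)).
The orbit structure of x ↦ 26x mod 243: 32 orbits of sizes [18, 18, 18, 18, 18, 18, 18, 18, 18, 6, 6, 6, 6, 6, 6, 6, 6, 6, 2, 2, 2, 2, 2, 2, 2, 2, 2, 2, 2, 2, 2, 1].
243 − 32 = 211 transpositions; sign(π) = (−1)^211 = -1.
Check: (26/243) = -1 by Zolotarev.

-1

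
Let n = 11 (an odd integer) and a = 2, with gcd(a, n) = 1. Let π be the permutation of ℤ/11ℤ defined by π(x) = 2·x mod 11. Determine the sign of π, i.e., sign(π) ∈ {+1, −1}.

-1

Trace 9: π^k(9) = [9, 7, 3, 6, 1, 2, 4] for k=0..6.
Cycle lengths of π_2 on ℤ/11ℤ: [10, 1]; 2 cycles in total.
11 − 2 = 9 transpositions; sign(π) = (−1)^9 = -1.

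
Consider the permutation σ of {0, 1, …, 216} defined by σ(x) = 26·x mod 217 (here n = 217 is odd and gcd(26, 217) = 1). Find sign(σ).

+1

Orbit of 1 under x↦26x: [1, 26, 25, 216, 191, 192]… (length divides ord_217(26)).
Decompose π into cycles: lengths [6, 6, 6, 6, 6, 6, 6, 6, 6, 6, 6, 6, 6, 6, 6, 6, 6, 6, 6, 6, 6, 6, 6, 6, 6, 6, 6, 6, 6, 6, 6, 6, 6, 6, 6, 6, 1] (37 cycles, including the fixed point 0).
With 37 cycles on 217 points, sign = (−1)^{217−37} = +1.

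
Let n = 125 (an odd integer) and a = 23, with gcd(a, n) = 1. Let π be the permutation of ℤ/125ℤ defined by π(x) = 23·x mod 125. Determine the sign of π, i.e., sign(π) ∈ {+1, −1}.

Orbit of 11 under x↦23x: [11, 3, 69, 87, 1, 23, 29]… (length divides ord_125(23)).
Decompose π into cycles: lengths [100, 20, 4, 1] (4 cycles, including the fixed point 0).
4 cycles on 125: each ℓ→(−1)^(ℓ−1), product (−1)^121 = -1.

-1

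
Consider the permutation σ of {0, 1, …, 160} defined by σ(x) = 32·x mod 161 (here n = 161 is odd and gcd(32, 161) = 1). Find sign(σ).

+1

Start at x=81: 81 → 16 → 29 → 123 → 72 → 50 → 151 → … (one orbit).
π_32 has 9 disjoint cycles with lengths [33, 33, 33, 33, 11, 11, 3, 3, 1] on {0,…,160}.
With 9 cycles on 161 points, sign = (−1)^{161−9} = +1.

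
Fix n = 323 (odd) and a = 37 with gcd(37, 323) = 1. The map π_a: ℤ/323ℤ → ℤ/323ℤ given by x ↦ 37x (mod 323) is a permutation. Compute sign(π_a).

+1

Orbit of 1 under x↦37x: [1, 37, 77, 265, 115, 56, 134]… (length divides ord_323(37)).
Cycle lengths of π_37 on ℤ/323ℤ: [16, 16, 16, 16, 16, 16, 16, 16, 16, 16, 16, 16, 16, 16, 16, 16, 16, 16, 16, 2, 2, 2, 2, 2, 2, 2, 2, 2, 1]; 29 cycles in total.
With 29 cycles on 323 points, sign = (−1)^{323−29} = +1.
Zolotarev: (37|323) = +1, matching the cycle-count sign.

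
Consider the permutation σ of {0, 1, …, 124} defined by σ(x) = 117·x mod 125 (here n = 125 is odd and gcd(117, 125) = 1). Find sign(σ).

-1

Trace 86: π^k(86) = [86, 62, 4, 93, 6, 77, 9] for k=0..6.
Cycle lengths of π_117 on ℤ/125ℤ: [100, 20, 4, 1]; 4 cycles in total.
With 4 cycles on 125 points, sign = (−1)^{125−4} = -1.
Via Zolotarev, sign(π_{117}) = (117|125) = -1.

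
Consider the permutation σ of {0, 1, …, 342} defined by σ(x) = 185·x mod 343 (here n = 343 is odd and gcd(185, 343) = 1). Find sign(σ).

-1

Start at x=129: 129 → 198 → 272 → 242 → 180 → 29 → 220 → … (one orbit).
The orbit structure of x ↦ 185x mod 343: 4 orbits of sizes [294, 42, 6, 1].
343 − 4 = 339 transpositions; sign(π) = (−1)^339 = -1.
The Jacobi symbol (185|343) = -1 (Zolotarev) agrees.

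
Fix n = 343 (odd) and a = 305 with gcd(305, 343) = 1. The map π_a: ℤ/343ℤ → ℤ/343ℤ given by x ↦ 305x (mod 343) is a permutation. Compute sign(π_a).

Trace 212: π^k(212) = [212, 176, 172, 324, 36, 4, 191] for k=0..6.
Decompose π into cycles: lengths [147, 147, 21, 21, 3, 3, 1] (7 cycles, including the fixed point 0).
With 7 cycles on 343 points, sign = (−1)^{343−7} = +1.
Check: (305/343) = +1 by Zolotarev.

+1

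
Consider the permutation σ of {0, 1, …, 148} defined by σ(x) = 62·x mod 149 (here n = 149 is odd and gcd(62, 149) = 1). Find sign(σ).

-1

Orbit of 132 under x↦62x: [132, 138, 63, 32, 47, 83, 80]… (length divides ord_149(62)).
π_62 has 2 disjoint cycles with lengths [148, 1] on {0,…,148}.
With 2 cycles on 149 points, sign = (−1)^{149−2} = -1.
The Jacobi symbol (62|149) = -1 (Zolotarev) agrees.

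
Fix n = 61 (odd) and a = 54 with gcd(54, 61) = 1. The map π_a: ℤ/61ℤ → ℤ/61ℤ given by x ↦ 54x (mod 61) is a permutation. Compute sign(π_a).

Trace 18: π^k(18) = [18, 57, 28, 48, 30, 34, 6] for k=0..6.
The orbit structure of x ↦ 54x mod 61: 2 orbits of sizes [60, 1].
sign(π) = (−1)^{n − #cycles} = (−1)^{61−2} = (−1)^59 = -1.
(54|61)_J = -1 (Zolotarev's lemma cross-check).

-1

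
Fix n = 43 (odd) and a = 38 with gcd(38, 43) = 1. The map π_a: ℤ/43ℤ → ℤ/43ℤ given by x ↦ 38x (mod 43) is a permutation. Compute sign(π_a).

Trace 6: π^k(6) = [6, 13, 21, 24, 9, 41, 10] for k=0..6.
Cycle lengths of π_38 on ℤ/43ℤ: [21, 21, 1]; 3 cycles in total.
sign(π) = (−1)^{n − #cycles} = (−1)^{43−3} = (−1)^40 = +1.

+1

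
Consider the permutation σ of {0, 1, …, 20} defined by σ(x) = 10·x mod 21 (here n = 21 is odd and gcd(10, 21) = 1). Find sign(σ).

Start at x=19: 19 → 1 → 10 → 16 → 13 → 4 → 19 (one orbit).
6 cycles of lengths [6, 6, 6, 1, 1, 1].
Σ(ℓ_i−1) = 21−6 = 15; sign = (−1)^15 = -1.
Via Zolotarev, sign(π_{10}) = (10|21) = -1.

-1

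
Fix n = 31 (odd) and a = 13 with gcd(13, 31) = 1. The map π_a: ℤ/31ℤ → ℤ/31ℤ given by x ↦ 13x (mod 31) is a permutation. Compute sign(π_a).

Trace 1: π^k(1) = [1, 13, 14, 27, 10, 6, 16] for k=0..6.
π_13 has 2 disjoint cycles with lengths [30, 1] on {0,…,30}.
With 2 cycles on 31 points, sign = (−1)^{31−2} = -1.
Check: (13/31) = -1 by Zolotarev.

-1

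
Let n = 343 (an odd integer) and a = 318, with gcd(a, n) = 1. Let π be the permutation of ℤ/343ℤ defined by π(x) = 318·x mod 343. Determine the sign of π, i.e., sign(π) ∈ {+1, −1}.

Trace 279: π^k(279) = [279, 228, 131, 155, 241, 149, 48] for k=0..6.
Cycle type of π: 294 + 42 + 6 + 1; total 4 cycles.
Σ(ℓ_i−1) = 343−4 = 339; sign = (−1)^339 = -1.

-1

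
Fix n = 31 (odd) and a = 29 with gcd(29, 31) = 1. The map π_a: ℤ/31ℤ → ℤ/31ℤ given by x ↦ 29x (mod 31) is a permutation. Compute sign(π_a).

Orbit of 23 under x↦29x: [23, 16, 30, 2, 27, 8, 15]… (length divides ord_31(29)).
The orbit structure of x ↦ 29x mod 31: 4 orbits of sizes [10, 10, 10, 1].
With 4 cycles on 31 points, sign = (−1)^{31−4} = -1.

-1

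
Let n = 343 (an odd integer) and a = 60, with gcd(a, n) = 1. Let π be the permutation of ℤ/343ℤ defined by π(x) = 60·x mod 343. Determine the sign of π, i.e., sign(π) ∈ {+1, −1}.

Start at x=317: 317 → 155 → 39 → 282 → 113 → 263 → 2 → … (one orbit).
Decompose π into cycles: lengths [147, 147, 21, 21, 3, 3, 1] (7 cycles, including the fixed point 0).
343 − 7 = 336 transpositions; sign(π) = (−1)^336 = +1.

+1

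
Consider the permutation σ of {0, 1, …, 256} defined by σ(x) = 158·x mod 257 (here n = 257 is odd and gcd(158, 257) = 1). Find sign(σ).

Orbit of 140 under x↦158x: [140, 18, 17, 116, 81, 205, 8]… (length divides ord_257(158)).
Cycle lengths of π_158 on ℤ/257ℤ: [128, 128, 1]; 3 cycles in total.
3 cycles on 257: each ℓ→(−1)^(ℓ−1), product (−1)^254 = +1.

+1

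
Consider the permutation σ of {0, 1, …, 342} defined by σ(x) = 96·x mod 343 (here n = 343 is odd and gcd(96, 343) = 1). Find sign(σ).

Start at x=58: 58 → 80 → 134 → 173 → 144 → 104 → 37 → … (one orbit).
π_96 has 4 disjoint cycles with lengths [294, 42, 6, 1] on {0,…,342}.
sign(π) = (−1)^{n − #cycles} = (−1)^{343−4} = (−1)^339 = -1.
Check: (96/343) = -1 by Zolotarev.

-1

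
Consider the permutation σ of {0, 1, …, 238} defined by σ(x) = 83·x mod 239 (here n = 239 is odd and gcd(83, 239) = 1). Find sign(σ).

Trace 30: π^k(30) = [30, 100, 174, 102, 101, 18, 60] for k=0..6.
π_83 has 3 disjoint cycles with lengths [119, 119, 1] on {0,…,238}.
239 − 3 = 236 transpositions; sign(π) = (−1)^236 = +1.
Zolotarev: (83|239) = +1, matching the cycle-count sign.

+1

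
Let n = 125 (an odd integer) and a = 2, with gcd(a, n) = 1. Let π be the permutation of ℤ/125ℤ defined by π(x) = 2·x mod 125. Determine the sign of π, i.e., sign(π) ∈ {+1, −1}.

Start at x=11: 11 → 22 → 44 → 88 → 51 → 102 → 79 → … (one orbit).
Cycle lengths of π_2 on ℤ/125ℤ: [100, 20, 4, 1]; 4 cycles in total.
n − c = 125 − 4 = 121; sign = (−1)^121 = -1.
Check: (2/125) = -1 by Zolotarev.

-1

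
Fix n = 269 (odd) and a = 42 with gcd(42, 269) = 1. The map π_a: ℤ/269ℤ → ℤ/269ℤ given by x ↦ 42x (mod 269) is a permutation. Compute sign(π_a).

-1

Orbit of 180 under x↦42x: [180, 28, 100, 165, 205, 2, 84]… (length divides ord_269(42)).
Decompose π into cycles: lengths [268, 1] (2 cycles, including the fixed point 0).
n − c = 269 − 2 = 267; sign = (−1)^267 = -1.
Via Zolotarev, sign(π_{42}) = (42|269) = -1.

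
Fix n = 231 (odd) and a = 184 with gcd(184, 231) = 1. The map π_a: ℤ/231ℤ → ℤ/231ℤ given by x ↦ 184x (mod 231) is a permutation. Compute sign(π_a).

Trace 46: π^k(46) = [46, 148, 205, 67, 85, 163, 193] for k=0..6.
The orbit structure of x ↦ 184x mod 231: 18 orbits of sizes [30, 30, 30, 30, 30, 30, 10, 10, 10, 3, 3, 3, 3, 3, 3, 1, 1, 1].
sign(π) = (−1)^{n − #cycles} = (−1)^{231−18} = (−1)^213 = -1.
Zolotarev: (184|231) = -1, matching the cycle-count sign.

-1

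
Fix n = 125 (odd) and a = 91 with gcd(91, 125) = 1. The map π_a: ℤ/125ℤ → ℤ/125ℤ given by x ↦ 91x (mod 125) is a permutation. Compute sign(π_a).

Start at x=56: 56 → 96 → 111 → 101 → 66 → 6 → 46 → … (one orbit).
13 cycles of lengths [25, 25, 25, 25, 5, 5, 5, 5, 1, 1, 1, 1, 1].
13 cycles on 125: each ℓ→(−1)^(ℓ−1), product (−1)^112 = +1.

+1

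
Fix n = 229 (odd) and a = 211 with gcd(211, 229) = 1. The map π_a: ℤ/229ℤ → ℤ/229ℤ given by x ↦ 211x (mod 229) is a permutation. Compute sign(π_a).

-1

Start at x=140: 140 → 228 → 18 → 134 → 107 → 135 → 89 → … (one orbit).
Cycle type of π: 12×19 + 1; total 20 cycles.
Σ(ℓ_i−1) = 229−20 = 209; sign = (−1)^209 = -1.
Check: (211/229) = -1 by Zolotarev.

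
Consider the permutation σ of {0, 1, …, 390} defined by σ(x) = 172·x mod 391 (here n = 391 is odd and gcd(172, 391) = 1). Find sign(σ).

-1

Orbit of 212 under x↦172x: [212, 101, 168, 353, 111, 324, 206]… (length divides ord_391(172)).
π_172 has 8 disjoint cycles with lengths [88, 88, 88, 88, 22, 8, 8, 1] on {0,…,390}.
With 8 cycles on 391 points, sign = (−1)^{391−8} = -1.
Zolotarev: (172|391) = -1, matching the cycle-count sign.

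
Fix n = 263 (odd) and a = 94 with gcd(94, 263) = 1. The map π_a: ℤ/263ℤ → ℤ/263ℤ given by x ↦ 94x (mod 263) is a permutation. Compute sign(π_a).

-1

Trace 143: π^k(143) = [143, 29, 96, 82, 81, 250, 93] for k=0..6.
Cycle lengths of π_94 on ℤ/263ℤ: [262, 1]; 2 cycles in total.
263 − 2 = 261 transpositions; sign(π) = (−1)^261 = -1.
Via Zolotarev, sign(π_{94}) = (94|263) = -1.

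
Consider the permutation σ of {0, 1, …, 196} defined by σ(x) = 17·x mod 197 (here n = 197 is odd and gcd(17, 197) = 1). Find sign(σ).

Trace 149: π^k(149) = [149, 169, 115, 182, 139, 196, 180] for k=0..6.
2 cycles of lengths [196, 1].
2 cycles on 197: each ℓ→(−1)^(ℓ−1), product (−1)^195 = -1.
Zolotarev: (17|197) = -1, matching the cycle-count sign.

-1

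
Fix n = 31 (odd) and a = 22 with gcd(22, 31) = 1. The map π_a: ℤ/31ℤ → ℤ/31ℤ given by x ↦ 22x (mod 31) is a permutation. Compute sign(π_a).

Orbit of 16 under x↦22x: [16, 11, 25, 23, 10, 3, 4]… (length divides ord_31(22)).
The orbit structure of x ↦ 22x mod 31: 2 orbits of sizes [30, 1].
Σ(ℓ_i−1) = 31−2 = 29; sign = (−1)^29 = -1.

-1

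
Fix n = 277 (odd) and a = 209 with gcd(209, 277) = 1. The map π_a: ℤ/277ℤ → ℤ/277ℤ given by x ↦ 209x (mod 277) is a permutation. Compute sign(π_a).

-1

Orbit of 44 under x↦209x: [44, 55, 138, 34, 181, 157, 127]… (length divides ord_277(209)).
2 cycles of lengths [276, 1].
With 2 cycles on 277 points, sign = (−1)^{277−2} = -1.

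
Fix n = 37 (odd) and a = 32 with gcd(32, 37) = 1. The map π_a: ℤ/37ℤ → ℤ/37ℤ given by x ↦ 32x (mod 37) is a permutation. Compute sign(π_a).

-1

Orbit of 9 under x↦32x: [9, 29, 3, 22, 1, 32, 25]… (length divides ord_37(32)).
π_32 has 2 disjoint cycles with lengths [36, 1] on {0,…,36}.
With 2 cycles on 37 points, sign = (−1)^{37−2} = -1.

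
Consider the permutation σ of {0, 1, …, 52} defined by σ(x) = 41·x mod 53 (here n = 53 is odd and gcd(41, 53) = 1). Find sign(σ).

Orbit of 48 under x↦41x: [48, 7, 22, 1, 41, 38, 21]… (length divides ord_53(41)).
2 cycles of lengths [52, 1].
53 − 2 = 51 transpositions; sign(π) = (−1)^51 = -1.
Via Zolotarev, sign(π_{41}) = (41|53) = -1.

-1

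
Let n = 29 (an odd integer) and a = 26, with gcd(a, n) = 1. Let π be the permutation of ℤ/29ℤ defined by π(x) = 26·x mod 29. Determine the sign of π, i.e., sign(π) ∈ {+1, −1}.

-1

Trace 27: π^k(27) = [27, 6, 11, 25, 12, 22, 21] for k=0..6.
Cycle lengths of π_26 on ℤ/29ℤ: [28, 1]; 2 cycles in total.
29 − 2 = 27 transpositions; sign(π) = (−1)^27 = -1.
The Jacobi symbol (26|29) = -1 (Zolotarev) agrees.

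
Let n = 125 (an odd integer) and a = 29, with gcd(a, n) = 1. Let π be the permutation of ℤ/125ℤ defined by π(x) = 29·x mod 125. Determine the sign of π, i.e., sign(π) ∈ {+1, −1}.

+1

Start at x=41: 41 → 64 → 106 → 74 → 21 → 109 → 36 → … (one orbit).
Cycle lengths of π_29 on ℤ/125ℤ: [50, 50, 10, 10, 2, 2, 1]; 7 cycles in total.
With 7 cycles on 125 points, sign = (−1)^{125−7} = +1.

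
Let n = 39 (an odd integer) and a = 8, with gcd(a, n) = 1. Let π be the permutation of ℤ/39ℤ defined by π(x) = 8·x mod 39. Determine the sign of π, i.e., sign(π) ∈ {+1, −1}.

+1

Orbit of 8 under x↦8x: [8, 25, 5, 1]… (length divides ord_39(8)).
The orbit structure of x ↦ 8x mod 39: 11 orbits of sizes [4, 4, 4, 4, 4, 4, 4, 4, 4, 2, 1].
sign(π) = (−1)^{n − #cycles} = (−1)^{39−11} = (−1)^28 = +1.
Zolotarev: (8|39) = +1, matching the cycle-count sign.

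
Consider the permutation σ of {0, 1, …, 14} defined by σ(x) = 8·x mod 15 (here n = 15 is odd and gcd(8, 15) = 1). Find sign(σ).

Start at x=8: 8 → 4 → 2 → 1 → 8 (one orbit).
5 cycles of lengths [4, 4, 4, 2, 1].
Σ(ℓ_i−1) = 15−5 = 10; sign = (−1)^10 = +1.

+1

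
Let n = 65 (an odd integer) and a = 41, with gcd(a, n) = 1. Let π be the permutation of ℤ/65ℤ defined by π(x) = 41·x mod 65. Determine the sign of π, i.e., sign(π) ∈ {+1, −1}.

Trace 46: π^k(46) = [46, 1, 41, 56, 21, 16, 6] for k=0..6.
Decompose π into cycles: lengths [12, 12, 12, 12, 12, 1, 1, 1, 1, 1] (10 cycles, including the fixed point 0).
Σ(ℓ_i−1) = 65−10 = 55; sign = (−1)^55 = -1.

-1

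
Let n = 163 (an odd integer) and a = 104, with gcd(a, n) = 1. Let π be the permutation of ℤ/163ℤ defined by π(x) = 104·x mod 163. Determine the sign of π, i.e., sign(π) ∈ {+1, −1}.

+1

Orbit of 1 under x↦104x: [1, 104, 58]… (length divides ord_163(104)).
55 cycles of lengths [3, 3, 3, 3, 3, 3, 3, 3, 3, 3, 3, 3, 3, 3, 3, 3, 3, 3, 3, 3, 3, 3, 3, 3, 3, 3, 3, 3, 3, 3, 3, 3, 3, 3, 3, 3, 3, 3, 3, 3, 3, 3, 3, 3, 3, 3, 3, 3, 3, 3, 3, 3, 3, 3, 1].
n − c = 163 − 55 = 108; sign = (−1)^108 = +1.
Zolotarev: (104|163) = +1, matching the cycle-count sign.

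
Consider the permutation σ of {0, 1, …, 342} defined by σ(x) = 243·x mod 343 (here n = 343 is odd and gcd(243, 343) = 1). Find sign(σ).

Orbit of 248 under x↦243x: [248, 239, 110, 319, 342, 100, 290]… (length divides ord_343(243)).
π_243 has 4 disjoint cycles with lengths [294, 42, 6, 1] on {0,…,342}.
With 4 cycles on 343 points, sign = (−1)^{343−4} = -1.
Via Zolotarev, sign(π_{243}) = (243|343) = -1.

-1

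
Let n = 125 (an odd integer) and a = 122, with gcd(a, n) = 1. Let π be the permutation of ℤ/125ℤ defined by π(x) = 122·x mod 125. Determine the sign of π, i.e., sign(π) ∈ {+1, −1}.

Trace 7: π^k(7) = [7, 104, 63, 61, 67, 49, 103] for k=0..6.
Cycle type of π: 100 + 20 + 4 + 1; total 4 cycles.
n − c = 125 − 4 = 121; sign = (−1)^121 = -1.

-1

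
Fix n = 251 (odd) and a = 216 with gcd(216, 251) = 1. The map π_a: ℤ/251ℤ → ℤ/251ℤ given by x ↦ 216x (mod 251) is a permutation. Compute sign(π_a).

-1

Start at x=214: 214 → 40 → 106 → 55 → 83 → 107 → 20 → … (one orbit).
Cycle lengths of π_216 on ℤ/251ℤ: [250, 1]; 2 cycles in total.
n − c = 251 − 2 = 249; sign = (−1)^249 = -1.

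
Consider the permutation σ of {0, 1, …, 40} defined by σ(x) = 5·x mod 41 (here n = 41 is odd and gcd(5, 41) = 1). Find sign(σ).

Start at x=16: 16 → 39 → 31 → 32 → 37 → 21 → 23 → … (one orbit).
The orbit structure of x ↦ 5x mod 41: 3 orbits of sizes [20, 20, 1].
3 cycles on 41: each ℓ→(−1)^(ℓ−1), product (−1)^38 = +1.
Check: (5/41) = +1 by Zolotarev.

+1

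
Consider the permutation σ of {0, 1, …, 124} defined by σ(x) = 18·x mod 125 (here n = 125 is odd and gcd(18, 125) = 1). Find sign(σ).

Start at x=43: 43 → 24 → 57 → 26 → 93 → 49 → 7 → … (one orbit).
12 cycles of lengths [20, 20, 20, 20, 20, 4, 4, 4, 4, 4, 4, 1].
125 − 12 = 113 transpositions; sign(π) = (−1)^113 = -1.
Check: (18/125) = -1 by Zolotarev.

-1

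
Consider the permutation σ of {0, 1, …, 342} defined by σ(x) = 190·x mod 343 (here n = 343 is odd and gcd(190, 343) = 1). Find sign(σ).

Orbit of 127 under x↦190x: [127, 120, 162, 253, 50, 239, 134]… (length divides ord_343(190)).
19 cycles of lengths [49, 49, 49, 49, 49, 49, 7, 7, 7, 7, 7, 7, 1, 1, 1, 1, 1, 1, 1].
343 − 19 = 324 transpositions; sign(π) = (−1)^324 = +1.
Via Zolotarev, sign(π_{190}) = (190|343) = +1.

+1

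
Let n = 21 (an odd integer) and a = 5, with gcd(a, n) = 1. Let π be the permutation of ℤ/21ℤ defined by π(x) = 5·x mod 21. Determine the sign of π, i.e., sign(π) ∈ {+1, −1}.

Trace 16: π^k(16) = [16, 17, 1, 5, 4, 20] for k=0..5.
The orbit structure of x ↦ 5x mod 21: 5 orbits of sizes [6, 6, 6, 2, 1].
21 − 5 = 16 transpositions; sign(π) = (−1)^16 = +1.
Check: (5/21) = +1 by Zolotarev.

+1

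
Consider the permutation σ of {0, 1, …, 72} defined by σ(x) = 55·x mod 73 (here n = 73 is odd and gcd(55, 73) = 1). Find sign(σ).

+1

Orbit of 32 under x↦55x: [32, 8, 2, 37, 64, 16, 4]… (length divides ord_73(55)).
Cycle lengths of π_55 on ℤ/73ℤ: [9, 9, 9, 9, 9, 9, 9, 9, 1]; 9 cycles in total.
With 9 cycles on 73 points, sign = (−1)^{73−9} = +1.
The Jacobi symbol (55|73) = +1 (Zolotarev) agrees.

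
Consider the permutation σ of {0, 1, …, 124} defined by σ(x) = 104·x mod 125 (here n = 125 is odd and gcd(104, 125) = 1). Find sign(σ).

Start at x=86: 86 → 69 → 51 → 54 → 116 → 64 → 31 → … (one orbit).
7 cycles of lengths [50, 50, 10, 10, 2, 2, 1].
7 cycles on 125: each ℓ→(−1)^(ℓ−1), product (−1)^118 = +1.
Check: (104/125) = +1 by Zolotarev.

+1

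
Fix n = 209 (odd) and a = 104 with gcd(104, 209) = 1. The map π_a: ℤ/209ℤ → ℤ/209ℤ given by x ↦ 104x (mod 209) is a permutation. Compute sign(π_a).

+1

Orbit of 130 under x↦104x: [130, 144, 137, 36, 191, 9, 100]… (length divides ord_209(104)).
Cycle type of π: 45×4 + 9×2 + 5×2 + 1; total 9 cycles.
209 − 9 = 200 transpositions; sign(π) = (−1)^200 = +1.
The Jacobi symbol (104|209) = +1 (Zolotarev) agrees.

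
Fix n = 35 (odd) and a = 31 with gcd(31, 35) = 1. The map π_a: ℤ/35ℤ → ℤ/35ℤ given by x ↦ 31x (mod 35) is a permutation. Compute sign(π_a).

Trace 11: π^k(11) = [11, 26, 1, 31, 16, 6] for k=0..5.
Cycle lengths of π_31 on ℤ/35ℤ: [6, 6, 6, 6, 6, 1, 1, 1, 1, 1]; 10 cycles in total.
35 − 10 = 25 transpositions; sign(π) = (−1)^25 = -1.

-1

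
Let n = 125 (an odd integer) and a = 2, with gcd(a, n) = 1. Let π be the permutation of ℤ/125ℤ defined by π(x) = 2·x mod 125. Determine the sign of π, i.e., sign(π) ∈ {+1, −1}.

Start at x=24: 24 → 48 → 96 → 67 → 9 → 18 → 36 → … (one orbit).
Cycle lengths of π_2 on ℤ/125ℤ: [100, 20, 4, 1]; 4 cycles in total.
sign(π) = (−1)^{n − #cycles} = (−1)^{125−4} = (−1)^121 = -1.
The Jacobi symbol (2|125) = -1 (Zolotarev) agrees.

-1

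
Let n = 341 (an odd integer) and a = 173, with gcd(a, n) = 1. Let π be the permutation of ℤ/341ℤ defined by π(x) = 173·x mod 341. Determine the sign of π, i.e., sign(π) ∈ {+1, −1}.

Trace 262: π^k(262) = [262, 314, 103, 87, 47, 288, 38] for k=0..6.
Cycle type of π: 30×10 + 15×2 + 10 + 1; total 14 cycles.
341 − 14 = 327 transpositions; sign(π) = (−1)^327 = -1.

-1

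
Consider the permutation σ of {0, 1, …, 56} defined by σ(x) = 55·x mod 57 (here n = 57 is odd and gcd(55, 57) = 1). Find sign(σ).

+1

Start at x=7: 7 → 43 → 28 → 1 → 55 → 4 → 49 → … (one orbit).
Cycle lengths of π_55 on ℤ/57ℤ: [9, 9, 9, 9, 9, 9, 1, 1, 1]; 9 cycles in total.
57 − 9 = 48 transpositions; sign(π) = (−1)^48 = +1.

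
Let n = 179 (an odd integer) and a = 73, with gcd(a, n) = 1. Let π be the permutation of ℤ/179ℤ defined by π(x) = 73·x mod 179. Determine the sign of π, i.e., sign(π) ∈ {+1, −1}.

Start at x=62: 62 → 51 → 143 → 57 → 44 → 169 → 165 → … (one orbit).
π_73 has 2 disjoint cycles with lengths [178, 1] on {0,…,178}.
179 − 2 = 177 transpositions; sign(π) = (−1)^177 = -1.
The Jacobi symbol (73|179) = -1 (Zolotarev) agrees.

-1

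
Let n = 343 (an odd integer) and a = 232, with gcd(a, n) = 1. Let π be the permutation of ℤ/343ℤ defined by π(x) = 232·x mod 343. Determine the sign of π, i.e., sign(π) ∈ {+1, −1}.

+1

Start at x=323: 323 → 162 → 197 → 85 → 169 → 106 → 239 → … (one orbit).
The orbit structure of x ↦ 232x mod 343: 19 orbits of sizes [49, 49, 49, 49, 49, 49, 7, 7, 7, 7, 7, 7, 1, 1, 1, 1, 1, 1, 1].
Σ(ℓ_i−1) = 343−19 = 324; sign = (−1)^324 = +1.
Zolotarev: (232|343) = +1, matching the cycle-count sign.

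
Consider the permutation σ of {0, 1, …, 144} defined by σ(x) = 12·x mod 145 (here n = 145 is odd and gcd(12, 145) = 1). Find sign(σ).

+1

Orbit of 144 under x↦12x: [144, 133, 1, 12]… (length divides ord_145(12)).
The orbit structure of x ↦ 12x mod 145: 37 orbits of sizes [4, 4, 4, 4, 4, 4, 4, 4, 4, 4, 4, 4, 4, 4, 4, 4, 4, 4, 4, 4, 4, 4, 4, 4, 4, 4, 4, 4, 4, 4, 4, 4, 4, 4, 4, 4, 1].
With 37 cycles on 145 points, sign = (−1)^{145−37} = +1.
Check: (12/145) = +1 by Zolotarev.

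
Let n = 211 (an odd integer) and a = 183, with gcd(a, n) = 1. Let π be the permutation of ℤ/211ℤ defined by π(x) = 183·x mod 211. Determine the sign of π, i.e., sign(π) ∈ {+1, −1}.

+1

Trace 5: π^k(5) = [5, 71, 122, 171, 65, 79, 109] for k=0..6.
Cycle lengths of π_183 on ℤ/211ℤ: [35, 35, 35, 35, 35, 35, 1]; 7 cycles in total.
sign(π) = (−1)^{n − #cycles} = (−1)^{211−7} = (−1)^204 = +1.
Via Zolotarev, sign(π_{183}) = (183|211) = +1.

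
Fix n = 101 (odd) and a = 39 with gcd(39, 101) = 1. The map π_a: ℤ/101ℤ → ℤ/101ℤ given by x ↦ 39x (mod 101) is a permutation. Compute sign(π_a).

-1

Orbit of 6 under x↦39x: [6, 32, 36, 91, 14, 41, 84]… (length divides ord_101(39)).
6 cycles of lengths [20, 20, 20, 20, 20, 1].
With 6 cycles on 101 points, sign = (−1)^{101−6} = -1.
Zolotarev: (39|101) = -1, matching the cycle-count sign.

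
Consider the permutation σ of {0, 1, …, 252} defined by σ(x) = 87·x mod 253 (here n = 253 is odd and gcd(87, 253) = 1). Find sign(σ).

Orbit of 142 under x↦87x: [142, 210, 54, 144, 131, 12, 32]… (length divides ord_253(87)).
Cycle lengths of π_87 on ℤ/253ℤ: [22, 22, 22, 22, 22, 22, 22, 22, 22, 22, 11, 11, 2, 2, 2, 2, 2, 1]; 18 cycles in total.
253 − 18 = 235 transpositions; sign(π) = (−1)^235 = -1.
(87|253)_J = -1 (Zolotarev's lemma cross-check).

-1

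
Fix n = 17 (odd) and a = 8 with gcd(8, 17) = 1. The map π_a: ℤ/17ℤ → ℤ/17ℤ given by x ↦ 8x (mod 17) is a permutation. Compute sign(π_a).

+1

Orbit of 8 under x↦8x: [8, 13, 2, 16, 9, 4, 15]… (length divides ord_17(8)).
π_8 has 3 disjoint cycles with lengths [8, 8, 1] on {0,…,16}.
With 3 cycles on 17 points, sign = (−1)^{17−3} = +1.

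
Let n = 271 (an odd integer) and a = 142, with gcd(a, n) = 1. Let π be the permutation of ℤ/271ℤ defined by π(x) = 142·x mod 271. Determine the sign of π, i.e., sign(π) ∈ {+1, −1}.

-1

Orbit of 98 under x↦142x: [98, 95, 211, 152, 175, 189, 9]… (length divides ord_271(142)).
Cycle lengths of π_142 on ℤ/271ℤ: [270, 1]; 2 cycles in total.
271 − 2 = 269 transpositions; sign(π) = (−1)^269 = -1.
Zolotarev: (142|271) = -1, matching the cycle-count sign.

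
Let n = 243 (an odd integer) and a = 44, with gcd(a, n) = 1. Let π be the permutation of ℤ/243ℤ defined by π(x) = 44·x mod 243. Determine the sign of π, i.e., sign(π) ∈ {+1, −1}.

-1

Trace 17: π^k(17) = [17, 19, 107, 91, 116, 1, 44] for k=0..6.
Decompose π into cycles: lengths [54, 54, 54, 18, 18, 18, 6, 6, 6, 2, 2, 2, 2, 1] (14 cycles, including the fixed point 0).
243 − 14 = 229 transpositions; sign(π) = (−1)^229 = -1.
Check: (44/243) = -1 by Zolotarev.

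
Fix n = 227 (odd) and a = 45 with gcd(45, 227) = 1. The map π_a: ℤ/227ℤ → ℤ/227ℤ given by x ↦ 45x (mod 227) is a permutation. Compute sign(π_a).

-1

Trace 213: π^k(213) = [213, 51, 25, 217, 4, 180, 155] for k=0..6.
Decompose π into cycles: lengths [226, 1] (2 cycles, including the fixed point 0).
Σ(ℓ_i−1) = 227−2 = 225; sign = (−1)^225 = -1.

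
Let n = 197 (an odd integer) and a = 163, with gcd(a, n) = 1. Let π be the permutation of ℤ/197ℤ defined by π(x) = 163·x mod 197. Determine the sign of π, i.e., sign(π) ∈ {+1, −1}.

+1

Start at x=191: 191 → 7 → 156 → 15 → 81 → 4 → 61 → … (one orbit).
3 cycles of lengths [98, 98, 1].
n − c = 197 − 3 = 194; sign = (−1)^194 = +1.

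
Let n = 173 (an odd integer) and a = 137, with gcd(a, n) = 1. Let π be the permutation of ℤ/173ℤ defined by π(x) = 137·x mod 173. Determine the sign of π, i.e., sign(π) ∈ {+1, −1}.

Trace 106: π^k(106) = [106, 163, 14, 15, 152, 64, 118] for k=0..6.
3 cycles of lengths [86, 86, 1].
sign(π) = (−1)^{n − #cycles} = (−1)^{173−3} = (−1)^170 = +1.
Check: (137/173) = +1 by Zolotarev.

+1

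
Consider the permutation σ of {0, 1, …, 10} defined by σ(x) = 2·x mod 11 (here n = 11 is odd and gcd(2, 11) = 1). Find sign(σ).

Start at x=10: 10 → 9 → 7 → 3 → 6 → 1 → 2 → … (one orbit).
2 cycles of lengths [10, 1].
sign(π) = (−1)^{n − #cycles} = (−1)^{11−2} = (−1)^9 = -1.
Check: (2/11) = -1 by Zolotarev.

-1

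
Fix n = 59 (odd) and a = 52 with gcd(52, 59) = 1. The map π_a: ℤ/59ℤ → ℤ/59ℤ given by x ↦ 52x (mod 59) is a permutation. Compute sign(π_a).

Orbit of 6 under x↦52x: [6, 17, 58, 7, 10, 48, 18]… (length divides ord_59(52)).
Decompose π into cycles: lengths [58, 1] (2 cycles, including the fixed point 0).
With 2 cycles on 59 points, sign = (−1)^{59−2} = -1.
The Jacobi symbol (52|59) = -1 (Zolotarev) agrees.

-1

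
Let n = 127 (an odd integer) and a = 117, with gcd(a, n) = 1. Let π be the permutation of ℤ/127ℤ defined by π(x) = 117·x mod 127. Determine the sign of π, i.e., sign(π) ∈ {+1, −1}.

Trace 117: π^k(117) = [117, 100, 16, 94, 76, 2, 107] for k=0..6.
π_117 has 7 disjoint cycles with lengths [21, 21, 21, 21, 21, 21, 1] on {0,…,126}.
sign(π) = (−1)^{n − #cycles} = (−1)^{127−7} = (−1)^120 = +1.

+1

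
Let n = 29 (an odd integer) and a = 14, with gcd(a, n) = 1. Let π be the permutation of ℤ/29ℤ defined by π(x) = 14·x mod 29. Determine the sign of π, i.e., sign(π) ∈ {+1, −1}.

Start at x=24: 24 → 17 → 6 → 26 → 16 → 21 → 4 → … (one orbit).
Cycle type of π: 28 + 1; total 2 cycles.
2 cycles on 29: each ℓ→(−1)^(ℓ−1), product (−1)^27 = -1.
The Jacobi symbol (14|29) = -1 (Zolotarev) agrees.

-1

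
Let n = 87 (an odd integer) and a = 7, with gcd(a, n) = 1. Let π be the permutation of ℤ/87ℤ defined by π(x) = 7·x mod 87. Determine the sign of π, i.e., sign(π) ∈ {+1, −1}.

Orbit of 52 under x↦7x: [52, 16, 25, 1, 7, 49, 82]… (length divides ord_87(7)).
The orbit structure of x ↦ 7x mod 87: 15 orbits of sizes [7, 7, 7, 7, 7, 7, 7, 7, 7, 7, 7, 7, 1, 1, 1].
sign(π) = (−1)^{n − #cycles} = (−1)^{87−15} = (−1)^72 = +1.
The Jacobi symbol (7|87) = +1 (Zolotarev) agrees.

+1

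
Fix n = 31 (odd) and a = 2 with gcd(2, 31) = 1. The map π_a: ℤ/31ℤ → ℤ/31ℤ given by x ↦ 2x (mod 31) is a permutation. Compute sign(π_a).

Start at x=8: 8 → 16 → 1 → 2 → 4 → 8 (one orbit).
Cycle type of π: 5×6 + 1; total 7 cycles.
n − c = 31 − 7 = 24; sign = (−1)^24 = +1.

+1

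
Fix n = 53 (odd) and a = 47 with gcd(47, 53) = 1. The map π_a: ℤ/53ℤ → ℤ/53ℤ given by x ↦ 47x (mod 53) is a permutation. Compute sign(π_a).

Start at x=42: 42 → 13 → 28 → 44 → 1 → 47 → 36 → … (one orbit).
The orbit structure of x ↦ 47x mod 53: 5 orbits of sizes [13, 13, 13, 13, 1].
sign(π) = (−1)^{n − #cycles} = (−1)^{53−5} = (−1)^48 = +1.
Via Zolotarev, sign(π_{47}) = (47|53) = +1.

+1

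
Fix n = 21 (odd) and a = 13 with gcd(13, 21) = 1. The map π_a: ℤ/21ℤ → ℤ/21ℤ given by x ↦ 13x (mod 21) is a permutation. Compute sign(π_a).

-1

Start at x=13: 13 → 1 → 13 (one orbit).
Decompose π into cycles: lengths [2, 2, 2, 2, 2, 2, 2, 2, 2, 1, 1, 1] (12 cycles, including the fixed point 0).
With 12 cycles on 21 points, sign = (−1)^{21−12} = -1.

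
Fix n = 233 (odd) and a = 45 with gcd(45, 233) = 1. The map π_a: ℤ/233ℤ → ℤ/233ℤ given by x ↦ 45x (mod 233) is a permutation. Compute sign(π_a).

-1

Orbit of 19 under x↦45x: [19, 156, 30, 185, 170, 194, 109]… (length divides ord_233(45)).
The orbit structure of x ↦ 45x mod 233: 2 orbits of sizes [232, 1].
Σ(ℓ_i−1) = 233−2 = 231; sign = (−1)^231 = -1.
(45|233)_J = -1 (Zolotarev's lemma cross-check).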